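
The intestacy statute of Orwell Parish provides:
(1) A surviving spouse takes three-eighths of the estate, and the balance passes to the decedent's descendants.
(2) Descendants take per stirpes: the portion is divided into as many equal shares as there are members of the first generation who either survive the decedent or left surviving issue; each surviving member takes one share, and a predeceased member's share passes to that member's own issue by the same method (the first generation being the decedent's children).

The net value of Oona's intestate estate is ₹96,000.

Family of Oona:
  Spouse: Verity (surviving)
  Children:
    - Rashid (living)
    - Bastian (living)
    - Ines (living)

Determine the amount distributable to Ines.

Ines receives ₹20,000.

Verity takes three-eighths of ₹96,000 = ₹36,000. The remaining ₹60,000 passes to the descendants.
The descendants' portion (₹60,000) is divided into 3 shares of ₹20,000: Rashid, Bastian, and Ines each take ₹20,000.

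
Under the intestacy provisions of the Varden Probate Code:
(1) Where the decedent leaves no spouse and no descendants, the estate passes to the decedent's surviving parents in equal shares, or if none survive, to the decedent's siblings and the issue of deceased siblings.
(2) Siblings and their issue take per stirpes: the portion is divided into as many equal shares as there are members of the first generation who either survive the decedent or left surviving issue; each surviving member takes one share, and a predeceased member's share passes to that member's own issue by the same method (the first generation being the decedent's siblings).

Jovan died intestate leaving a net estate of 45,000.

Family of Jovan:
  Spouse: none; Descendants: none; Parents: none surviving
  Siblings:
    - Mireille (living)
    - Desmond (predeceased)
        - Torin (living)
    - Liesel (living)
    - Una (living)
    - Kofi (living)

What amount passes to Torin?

Torin receives 9,000.

The entire 45,000 passes to the siblings and their issue.
That amount (45,000) is divided into 5 shares of 9,000: Mireille, Liesel, Una, and Kofi each take 9,000; Desmond's 9,000 share passes to Desmond's issue.
Desmond's share (9,000) passes entirely to Torin.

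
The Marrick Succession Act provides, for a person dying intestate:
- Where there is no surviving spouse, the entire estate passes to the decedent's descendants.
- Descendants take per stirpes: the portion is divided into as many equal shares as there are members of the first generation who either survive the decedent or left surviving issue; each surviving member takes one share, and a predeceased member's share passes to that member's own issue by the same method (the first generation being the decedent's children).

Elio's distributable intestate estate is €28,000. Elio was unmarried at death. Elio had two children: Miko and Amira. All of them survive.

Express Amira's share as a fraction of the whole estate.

The entire €28,000 passes to the descendants.
That amount (€28,000) is divided into 2 shares of €14,000: Miko and Amira each take €14,000.

Amira receives 1/2 of the estate.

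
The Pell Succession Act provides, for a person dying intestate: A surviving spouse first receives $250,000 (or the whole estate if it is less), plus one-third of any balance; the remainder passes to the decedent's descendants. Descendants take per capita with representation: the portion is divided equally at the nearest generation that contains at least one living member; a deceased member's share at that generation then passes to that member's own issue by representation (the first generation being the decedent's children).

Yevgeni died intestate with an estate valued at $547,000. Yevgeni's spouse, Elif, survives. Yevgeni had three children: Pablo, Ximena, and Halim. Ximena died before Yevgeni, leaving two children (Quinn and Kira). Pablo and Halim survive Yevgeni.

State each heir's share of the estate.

Elif first takes $250,000, leaving a balance of $297,000. Elif then takes one-third of the balance ($99,000), for a total of $349,000. The remaining $198,000 passes to the descendants.
The descendants' portion ($198,000) is divided into 3 shares of $66,000: Pablo and Halim each take $66,000; Ximena's $66,000 share passes to Ximena's issue.
Ximena's share ($66,000) is divided into 2 shares of $33,000: Quinn and Kira each take $33,000.

Elif: $349,000; Pablo: $66,000; Quinn: $33,000; Kira: $33,000; Halim: $66,000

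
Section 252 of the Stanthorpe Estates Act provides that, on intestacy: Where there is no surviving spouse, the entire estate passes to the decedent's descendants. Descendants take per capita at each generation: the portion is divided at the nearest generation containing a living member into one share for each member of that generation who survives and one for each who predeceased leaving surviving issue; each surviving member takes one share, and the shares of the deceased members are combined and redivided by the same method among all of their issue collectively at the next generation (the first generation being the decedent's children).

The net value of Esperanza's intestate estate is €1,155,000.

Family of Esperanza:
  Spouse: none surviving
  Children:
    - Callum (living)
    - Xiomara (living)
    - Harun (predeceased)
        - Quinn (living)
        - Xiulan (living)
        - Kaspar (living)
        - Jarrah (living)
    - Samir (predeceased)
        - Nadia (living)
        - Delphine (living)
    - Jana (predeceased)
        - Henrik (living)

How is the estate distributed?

Callum: €231,000; Xiomara: €231,000; Quinn: €99,000; Xiulan: €99,000; Kaspar: €99,000; Jarrah: €99,000; Nadia: €99,000; Delphine: €99,000; Henrik: €99,000

The entire €1,155,000 passes to the descendants.
That amount (€1,155,000) is divided at the children's generation into 5 shares of €231,000. Callum and Xiomara each take €231,000. The 3 shares of the deceased (Harun, Samir, and Jana) are combined into a pool of €693,000.
That pool (€693,000) is divided at the grandchildren's generation equally among Quinn, Xiulan, Kaspar, Jarrah, Nadia, Delphine, and Henrik: €99,000 each.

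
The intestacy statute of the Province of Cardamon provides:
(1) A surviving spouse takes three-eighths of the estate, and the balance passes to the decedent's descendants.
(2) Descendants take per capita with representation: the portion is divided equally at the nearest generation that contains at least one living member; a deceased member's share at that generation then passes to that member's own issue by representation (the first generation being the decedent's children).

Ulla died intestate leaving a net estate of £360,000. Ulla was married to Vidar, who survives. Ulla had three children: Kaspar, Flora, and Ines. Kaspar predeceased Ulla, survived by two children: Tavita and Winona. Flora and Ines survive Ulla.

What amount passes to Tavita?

Tavita receives £37,500.

Vidar takes three-eighths of £360,000 = £135,000. The remaining £225,000 passes to the descendants.
The descendants' portion (£225,000) is divided into 3 shares of £75,000: Flora and Ines each take £75,000; Kaspar's £75,000 share passes to Kaspar's issue.
Kaspar's share (£75,000) is divided into 2 shares of £37,500: Tavita and Winona each take £37,500.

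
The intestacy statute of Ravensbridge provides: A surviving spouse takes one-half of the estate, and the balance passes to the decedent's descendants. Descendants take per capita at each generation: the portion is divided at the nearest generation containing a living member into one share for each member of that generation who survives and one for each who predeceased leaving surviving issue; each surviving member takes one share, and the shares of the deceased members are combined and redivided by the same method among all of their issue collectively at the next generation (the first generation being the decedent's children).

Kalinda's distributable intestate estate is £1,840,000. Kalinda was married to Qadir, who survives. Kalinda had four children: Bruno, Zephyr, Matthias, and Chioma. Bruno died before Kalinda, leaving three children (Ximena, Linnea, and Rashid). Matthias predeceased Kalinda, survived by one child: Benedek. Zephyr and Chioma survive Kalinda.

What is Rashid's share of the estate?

Qadir takes one-half of £1,840,000 = £920,000. The remaining £920,000 passes to the descendants.
The descendants' portion (£920,000) is divided at the children's generation into 4 shares of £230,000. Zephyr and Chioma each take £230,000. The 2 shares of the deceased (Bruno and Matthias) are combined into a pool of £460,000.
That pool (£460,000) is divided at the grandchildren's generation equally among Ximena, Linnea, Rashid, and Benedek: £115,000 each.

Rashid receives £115,000.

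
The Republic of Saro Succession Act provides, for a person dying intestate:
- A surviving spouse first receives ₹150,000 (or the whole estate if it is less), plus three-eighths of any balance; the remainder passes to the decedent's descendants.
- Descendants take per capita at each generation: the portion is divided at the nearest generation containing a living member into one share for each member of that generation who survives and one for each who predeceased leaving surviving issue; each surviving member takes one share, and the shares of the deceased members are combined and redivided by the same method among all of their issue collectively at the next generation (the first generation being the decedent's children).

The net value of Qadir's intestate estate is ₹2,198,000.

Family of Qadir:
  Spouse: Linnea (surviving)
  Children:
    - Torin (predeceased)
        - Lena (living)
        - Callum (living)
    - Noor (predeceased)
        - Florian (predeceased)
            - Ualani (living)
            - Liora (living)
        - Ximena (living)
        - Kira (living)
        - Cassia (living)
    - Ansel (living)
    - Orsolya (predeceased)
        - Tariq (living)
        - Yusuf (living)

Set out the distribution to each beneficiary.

Linnea: ₹918,000; Lena: ₹120,000; Callum: ₹120,000; Ualani: ₹60,000; Liora: ₹60,000; Ximena: ₹120,000; Kira: ₹120,000; Cassia: ₹120,000; Ansel: ₹320,000; Tariq: ₹120,000; Yusuf: ₹120,000

Linnea first takes ₹150,000, leaving a balance of ₹2,048,000. Linnea then takes three-eighths of the balance (₹768,000), for a total of ₹918,000. The remaining ₹1,280,000 passes to the descendants.
The descendants' portion (₹1,280,000) is divided at the children's generation into 4 shares of ₹320,000. Ansel takes ₹320,000. The 3 shares of the deceased (Torin, Noor, and Orsolya) are combined into a pool of ₹960,000.
That pool (₹960,000) is divided at the grandchildren's generation into 8 shares of ₹120,000. Lena, Callum, Ximena, Kira, Cassia, Tariq, and Yusuf each take ₹120,000. The remaining share for the deceased Florian (₹120,000) is carried to the next generation.
That pool (₹120,000) is divided at the great-grandchildren's generation equally among Ualani and Liora: ₹60,000 each.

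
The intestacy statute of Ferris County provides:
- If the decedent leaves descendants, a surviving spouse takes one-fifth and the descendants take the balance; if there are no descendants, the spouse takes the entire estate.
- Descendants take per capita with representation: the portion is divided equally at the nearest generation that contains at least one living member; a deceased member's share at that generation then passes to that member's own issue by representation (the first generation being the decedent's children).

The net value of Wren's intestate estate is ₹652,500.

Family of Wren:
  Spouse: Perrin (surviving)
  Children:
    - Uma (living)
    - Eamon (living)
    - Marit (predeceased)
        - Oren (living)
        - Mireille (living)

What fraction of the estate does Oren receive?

Perrin takes one-fifth of ₹652,500 = ₹130,500. The remaining ₹522,000 passes to the descendants.
The descendants' portion (₹522,000) is divided into 3 shares of ₹174,000: Uma and Eamon each take ₹174,000; Marit's ₹174,000 share passes to Marit's issue.
Marit's share (₹174,000) is divided into 2 shares of ₹87,000: Oren and Mireille each take ₹87,000.

Oren receives 2/15 of the estate.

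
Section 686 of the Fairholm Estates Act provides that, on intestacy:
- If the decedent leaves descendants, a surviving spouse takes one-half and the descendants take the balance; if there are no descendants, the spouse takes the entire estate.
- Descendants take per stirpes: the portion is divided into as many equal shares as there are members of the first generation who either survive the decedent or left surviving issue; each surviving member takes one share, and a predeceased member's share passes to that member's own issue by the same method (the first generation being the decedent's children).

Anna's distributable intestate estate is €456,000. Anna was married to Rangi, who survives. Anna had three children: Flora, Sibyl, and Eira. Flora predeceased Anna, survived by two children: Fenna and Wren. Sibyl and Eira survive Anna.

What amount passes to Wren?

Wren receives €38,000.

Rangi takes one-half of €456,000 = €228,000. The remaining €228,000 passes to the descendants.
The descendants' portion (€228,000) is divided into 3 shares of €76,000: Sibyl and Eira each take €76,000; Flora's €76,000 share passes to Flora's issue.
Flora's share (€76,000) is divided into 2 shares of €38,000: Fenna and Wren each take €38,000.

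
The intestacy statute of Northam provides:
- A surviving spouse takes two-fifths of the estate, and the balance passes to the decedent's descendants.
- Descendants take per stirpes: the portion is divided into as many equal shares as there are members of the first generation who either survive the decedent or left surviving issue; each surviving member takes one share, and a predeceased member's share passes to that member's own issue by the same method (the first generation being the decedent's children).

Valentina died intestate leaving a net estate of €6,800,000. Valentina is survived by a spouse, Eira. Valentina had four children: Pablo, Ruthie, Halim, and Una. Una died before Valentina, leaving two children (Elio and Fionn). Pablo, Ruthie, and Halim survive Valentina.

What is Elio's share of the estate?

Eira takes two-fifths of €6,800,000 = €2,720,000. The remaining €4,080,000 passes to the descendants.
The descendants' portion (€4,080,000) is divided into 4 shares of €1,020,000: Pablo, Ruthie, and Halim each take €1,020,000; Una's €1,020,000 share passes to Una's issue.
Una's share (€1,020,000) is divided into 2 shares of €510,000: Elio and Fionn each take €510,000.

Elio receives €510,000.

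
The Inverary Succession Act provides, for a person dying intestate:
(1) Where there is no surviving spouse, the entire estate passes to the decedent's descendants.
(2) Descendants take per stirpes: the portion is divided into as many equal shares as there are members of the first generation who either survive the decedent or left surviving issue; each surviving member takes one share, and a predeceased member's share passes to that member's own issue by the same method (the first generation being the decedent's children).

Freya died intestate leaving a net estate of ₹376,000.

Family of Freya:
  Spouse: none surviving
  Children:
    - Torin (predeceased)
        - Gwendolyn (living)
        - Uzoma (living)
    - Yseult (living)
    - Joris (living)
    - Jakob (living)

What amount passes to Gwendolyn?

The entire ₹376,000 passes to the descendants.
That amount (₹376,000) is divided into 4 shares of ₹94,000: Yseult, Joris, and Jakob each take ₹94,000; Torin's ₹94,000 share passes to Torin's issue.
Torin's share (₹94,000) is divided into 2 shares of ₹47,000: Gwendolyn and Uzoma each take ₹47,000.

Gwendolyn receives ₹47,000.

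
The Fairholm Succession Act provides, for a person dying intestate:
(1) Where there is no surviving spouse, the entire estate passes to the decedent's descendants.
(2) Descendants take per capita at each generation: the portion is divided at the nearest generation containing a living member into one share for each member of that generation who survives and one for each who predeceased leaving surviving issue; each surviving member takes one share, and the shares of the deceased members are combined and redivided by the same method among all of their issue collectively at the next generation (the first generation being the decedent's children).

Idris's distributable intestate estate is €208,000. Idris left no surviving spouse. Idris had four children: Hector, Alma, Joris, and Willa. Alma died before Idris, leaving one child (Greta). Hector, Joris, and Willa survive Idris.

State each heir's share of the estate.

The entire €208,000 passes to the descendants.
That amount (€208,000) is divided at the children's generation into 4 shares of €52,000. Hector, Joris, and Willa each take €52,000. The remaining share for the deceased Alma (€52,000) is carried to the next generation.
That pool (€52,000) passes entirely to Greta, the sole taker at the grandchildren's generation.

Hector: €52,000; Greta: €52,000; Joris: €52,000; Willa: €52,000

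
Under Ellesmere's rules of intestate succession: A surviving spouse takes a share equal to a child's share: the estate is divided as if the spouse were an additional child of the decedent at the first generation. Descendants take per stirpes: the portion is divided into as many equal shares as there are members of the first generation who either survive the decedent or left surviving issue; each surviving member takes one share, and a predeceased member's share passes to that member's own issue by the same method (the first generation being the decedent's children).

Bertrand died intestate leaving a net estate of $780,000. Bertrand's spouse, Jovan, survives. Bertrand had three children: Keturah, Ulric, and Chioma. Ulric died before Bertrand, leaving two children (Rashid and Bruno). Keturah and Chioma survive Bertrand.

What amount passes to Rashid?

The spouse counts as an additional share at the children's level, so there are 4 primary shares of $195,000. Jovan takes one such share ($195,000).
The children's combined portion ($585,000) is divided into 3 shares of $195,000: Keturah and Chioma each take $195,000; Ulric's $195,000 share passes to Ulric's issue.
Ulric's share ($195,000) is divided into 2 shares of $97,500: Rashid and Bruno each take $97,500.

Rashid receives $97,500.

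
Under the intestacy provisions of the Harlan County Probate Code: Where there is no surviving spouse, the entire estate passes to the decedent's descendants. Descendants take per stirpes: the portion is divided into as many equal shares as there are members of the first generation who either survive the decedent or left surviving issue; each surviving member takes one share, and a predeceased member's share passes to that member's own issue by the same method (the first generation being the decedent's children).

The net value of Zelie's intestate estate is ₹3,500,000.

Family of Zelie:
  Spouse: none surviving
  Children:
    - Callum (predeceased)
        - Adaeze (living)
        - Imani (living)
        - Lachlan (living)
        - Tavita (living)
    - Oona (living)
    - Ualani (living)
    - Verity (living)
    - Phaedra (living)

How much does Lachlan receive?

Lachlan receives ₹175,000.

The entire ₹3,500,000 passes to the descendants.
That amount (₹3,500,000) is divided into 5 shares of ₹700,000: Oona, Ualani, Verity, and Phaedra each take ₹700,000; Callum's ₹700,000 share passes to Callum's issue.
Callum's share (₹700,000) is divided into 4 shares of ₹175,000: Adaeze, Imani, Lachlan, and Tavita each take ₹175,000.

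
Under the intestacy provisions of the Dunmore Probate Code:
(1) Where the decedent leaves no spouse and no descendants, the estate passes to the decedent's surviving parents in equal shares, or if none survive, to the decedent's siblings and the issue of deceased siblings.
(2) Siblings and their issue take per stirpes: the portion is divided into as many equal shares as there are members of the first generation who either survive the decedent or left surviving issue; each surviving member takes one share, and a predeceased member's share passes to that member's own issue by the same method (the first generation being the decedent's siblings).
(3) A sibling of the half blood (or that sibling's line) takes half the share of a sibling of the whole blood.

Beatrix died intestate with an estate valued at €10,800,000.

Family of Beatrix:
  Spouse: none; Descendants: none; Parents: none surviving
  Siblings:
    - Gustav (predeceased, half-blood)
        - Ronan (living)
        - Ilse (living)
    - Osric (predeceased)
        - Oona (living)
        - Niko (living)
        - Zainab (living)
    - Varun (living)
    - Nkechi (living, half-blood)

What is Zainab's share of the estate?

The entire €10,800,000 passes to the siblings and their issue.
Counting each half-blood sibling's line as half a unit, there are 3 units in €10,800,000, so one unit is €3,600,000. Whole-blood lines (Osric and Varun) take €3,600,000 each; half-blood lines (Gustav and Nkechi) take €1,800,000 each.
Gustav's share (€1,800,000) is divided into 2 shares of €900,000: Ronan and Ilse each take €900,000.
Osric's share (€3,600,000) is divided into 3 shares of €1,200,000: Oona, Niko, and Zainab each take €1,200,000.

Zainab receives €1,200,000.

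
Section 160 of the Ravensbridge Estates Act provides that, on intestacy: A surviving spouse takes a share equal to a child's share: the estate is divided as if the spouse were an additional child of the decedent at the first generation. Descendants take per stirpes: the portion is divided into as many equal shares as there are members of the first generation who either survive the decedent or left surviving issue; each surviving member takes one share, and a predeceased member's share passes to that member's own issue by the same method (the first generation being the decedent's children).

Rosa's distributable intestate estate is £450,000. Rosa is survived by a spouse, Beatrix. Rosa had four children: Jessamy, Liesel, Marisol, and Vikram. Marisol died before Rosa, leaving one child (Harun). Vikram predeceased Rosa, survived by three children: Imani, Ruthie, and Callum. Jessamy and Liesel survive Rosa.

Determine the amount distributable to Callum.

The spouse counts as an additional share at the children's level, so there are 5 primary shares of £90,000. Beatrix takes one such share (£90,000).
The children's combined portion (£360,000) is divided into 4 shares of £90,000: Jessamy and Liesel each take £90,000; Marisol's £90,000 share passes to Marisol's issue; Vikram's £90,000 share passes to Vikram's issue.
Marisol's share (£90,000) passes entirely to Harun.
Vikram's share (£90,000) is divided into 3 shares of £30,000: Imani, Ruthie, and Callum each take £30,000.

Callum receives £30,000.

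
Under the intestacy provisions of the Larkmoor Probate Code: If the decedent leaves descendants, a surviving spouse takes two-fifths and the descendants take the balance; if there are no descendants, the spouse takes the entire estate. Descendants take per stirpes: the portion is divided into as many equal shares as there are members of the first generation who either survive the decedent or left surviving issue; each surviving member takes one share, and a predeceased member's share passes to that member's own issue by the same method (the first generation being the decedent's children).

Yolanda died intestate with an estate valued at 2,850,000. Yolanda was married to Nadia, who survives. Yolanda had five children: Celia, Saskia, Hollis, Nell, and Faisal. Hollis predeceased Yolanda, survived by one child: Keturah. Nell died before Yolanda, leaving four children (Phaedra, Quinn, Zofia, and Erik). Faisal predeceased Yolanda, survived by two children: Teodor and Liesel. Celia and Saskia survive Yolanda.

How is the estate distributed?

Nadia takes two-fifths of 2,850,000 = 1,140,000. The remaining 1,710,000 passes to the descendants.
The descendants' portion (1,710,000) is divided into 5 shares of 342,000: Celia and Saskia each take 342,000; Hollis's 342,000 share passes to Hollis's issue; Nell's 342,000 share passes to Nell's issue; Faisal's 342,000 share passes to Faisal's issue.
Hollis's share (342,000) passes entirely to Keturah.
Nell's share (342,000) is divided into 4 shares of 85,500: Phaedra, Quinn, Zofia, and Erik each take 85,500.
Faisal's share (342,000) is divided into 2 shares of 171,000: Teodor and Liesel each take 171,000.

Nadia: 1,140,000; Celia: 342,000; Saskia: 342,000; Keturah: 342,000; Phaedra: 85,500; Quinn: 85,500; Zofia: 85,500; Erik: 85,500; Teodor: 171,000; Liesel: 171,000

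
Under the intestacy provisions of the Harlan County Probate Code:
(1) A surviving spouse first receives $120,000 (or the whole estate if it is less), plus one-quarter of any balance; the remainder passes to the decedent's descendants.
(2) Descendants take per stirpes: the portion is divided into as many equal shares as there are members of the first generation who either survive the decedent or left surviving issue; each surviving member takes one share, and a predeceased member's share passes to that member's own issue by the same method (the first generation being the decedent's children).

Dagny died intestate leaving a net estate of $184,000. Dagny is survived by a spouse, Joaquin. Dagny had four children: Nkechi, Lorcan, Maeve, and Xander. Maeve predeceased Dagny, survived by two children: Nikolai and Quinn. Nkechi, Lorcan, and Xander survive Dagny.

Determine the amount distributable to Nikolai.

Joaquin first takes $120,000, leaving a balance of $64,000. Joaquin then takes one-quarter of the balance ($16,000), for a total of $136,000. The remaining $48,000 passes to the descendants.
The descendants' portion ($48,000) is divided into 4 shares of $12,000: Nkechi, Lorcan, and Xander each take $12,000; Maeve's $12,000 share passes to Maeve's issue.
Maeve's share ($12,000) is divided into 2 shares of $6,000: Nikolai and Quinn each take $6,000.

Nikolai receives $6,000.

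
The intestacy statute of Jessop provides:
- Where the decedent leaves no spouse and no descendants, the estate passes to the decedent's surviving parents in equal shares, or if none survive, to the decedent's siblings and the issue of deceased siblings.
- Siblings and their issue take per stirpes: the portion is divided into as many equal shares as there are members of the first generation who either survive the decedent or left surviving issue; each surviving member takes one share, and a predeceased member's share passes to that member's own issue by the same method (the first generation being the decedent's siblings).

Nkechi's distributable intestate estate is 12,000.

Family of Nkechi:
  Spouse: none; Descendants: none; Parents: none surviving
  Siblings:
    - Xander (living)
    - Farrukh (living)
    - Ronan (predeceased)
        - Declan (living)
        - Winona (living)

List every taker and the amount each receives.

Xander: 4,000; Farrukh: 4,000; Declan: 2,000; Winona: 2,000

The entire 12,000 passes to the siblings and their issue.
That amount (12,000) is divided into 3 shares of 4,000: Xander and Farrukh each take 4,000; Ronan's 4,000 share passes to Ronan's issue.
Ronan's share (4,000) is divided into 2 shares of 2,000: Declan and Winona each take 2,000.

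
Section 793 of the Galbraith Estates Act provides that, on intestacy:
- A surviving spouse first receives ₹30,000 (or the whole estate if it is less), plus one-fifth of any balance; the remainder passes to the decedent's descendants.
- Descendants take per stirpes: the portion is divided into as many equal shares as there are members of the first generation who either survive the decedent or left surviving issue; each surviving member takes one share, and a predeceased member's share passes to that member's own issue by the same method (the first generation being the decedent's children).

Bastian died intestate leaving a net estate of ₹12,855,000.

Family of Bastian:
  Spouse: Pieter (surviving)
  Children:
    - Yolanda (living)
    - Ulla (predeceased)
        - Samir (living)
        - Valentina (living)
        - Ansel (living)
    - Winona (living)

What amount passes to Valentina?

Pieter first takes ₹30,000, leaving a balance of ₹12,825,000. Pieter then takes one-fifth of the balance (₹2,565,000), for a total of ₹2,595,000. The remaining ₹10,260,000 passes to the descendants.
The descendants' portion (₹10,260,000) is divided into 3 shares of ₹3,420,000: Yolanda and Winona each take ₹3,420,000; Ulla's ₹3,420,000 share passes to Ulla's issue.
Ulla's share (₹3,420,000) is divided into 3 shares of ₹1,140,000: Samir, Valentina, and Ansel each take ₹1,140,000.

Valentina receives ₹1,140,000.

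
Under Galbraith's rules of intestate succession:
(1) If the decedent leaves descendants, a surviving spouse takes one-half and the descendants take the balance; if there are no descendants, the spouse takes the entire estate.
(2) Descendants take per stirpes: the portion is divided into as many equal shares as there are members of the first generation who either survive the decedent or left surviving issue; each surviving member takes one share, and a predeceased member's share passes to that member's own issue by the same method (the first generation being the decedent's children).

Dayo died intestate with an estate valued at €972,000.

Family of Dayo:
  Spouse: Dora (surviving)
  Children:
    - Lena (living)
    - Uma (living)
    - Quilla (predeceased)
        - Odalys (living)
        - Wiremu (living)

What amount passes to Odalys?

Dora takes one-half of €972,000 = €486,000. The remaining €486,000 passes to the descendants.
The descendants' portion (€486,000) is divided into 3 shares of €162,000: Lena and Uma each take €162,000; Quilla's €162,000 share passes to Quilla's issue.
Quilla's share (€162,000) is divided into 2 shares of €81,000: Odalys and Wiremu each take €81,000.

Odalys receives €81,000.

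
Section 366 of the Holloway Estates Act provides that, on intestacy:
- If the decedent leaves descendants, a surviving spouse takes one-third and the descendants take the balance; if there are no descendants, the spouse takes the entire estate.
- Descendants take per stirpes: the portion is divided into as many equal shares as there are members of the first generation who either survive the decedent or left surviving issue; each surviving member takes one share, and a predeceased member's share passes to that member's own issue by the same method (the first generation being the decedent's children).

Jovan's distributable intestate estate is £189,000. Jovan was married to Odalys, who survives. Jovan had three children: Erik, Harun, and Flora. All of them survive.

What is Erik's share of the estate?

Erik receives £42,000.

Odalys takes one-third of £189,000 = £63,000. The remaining £126,000 passes to the descendants.
The descendants' portion (£126,000) is divided into 3 shares of £42,000: Erik, Harun, and Flora each take £42,000.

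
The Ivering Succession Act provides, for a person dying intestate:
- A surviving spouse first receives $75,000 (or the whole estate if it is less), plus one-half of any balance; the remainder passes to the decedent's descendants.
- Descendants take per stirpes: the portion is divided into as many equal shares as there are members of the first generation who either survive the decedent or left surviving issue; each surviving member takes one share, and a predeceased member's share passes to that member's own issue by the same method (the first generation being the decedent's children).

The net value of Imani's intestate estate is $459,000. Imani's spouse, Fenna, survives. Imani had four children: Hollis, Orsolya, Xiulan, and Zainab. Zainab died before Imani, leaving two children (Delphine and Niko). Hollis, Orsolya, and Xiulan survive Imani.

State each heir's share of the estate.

Fenna first takes $75,000, leaving a balance of $384,000. Fenna then takes one-half of the balance ($192,000), for a total of $267,000. The remaining $192,000 passes to the descendants.
The descendants' portion ($192,000) is divided into 4 shares of $48,000: Hollis, Orsolya, and Xiulan each take $48,000; Zainab's $48,000 share passes to Zainab's issue.
Zainab's share ($48,000) is divided into 2 shares of $24,000: Delphine and Niko each take $24,000.

Fenna: $267,000; Hollis: $48,000; Orsolya: $48,000; Xiulan: $48,000; Delphine: $24,000; Niko: $24,000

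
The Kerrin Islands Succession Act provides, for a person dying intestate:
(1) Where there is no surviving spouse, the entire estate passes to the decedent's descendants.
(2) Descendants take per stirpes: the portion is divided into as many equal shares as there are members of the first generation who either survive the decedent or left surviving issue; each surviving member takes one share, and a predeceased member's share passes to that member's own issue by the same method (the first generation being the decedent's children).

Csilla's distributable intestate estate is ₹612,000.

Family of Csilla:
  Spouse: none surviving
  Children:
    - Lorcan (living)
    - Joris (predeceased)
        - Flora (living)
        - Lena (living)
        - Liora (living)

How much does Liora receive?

The entire ₹612,000 passes to the descendants.
That amount (₹612,000) is divided into 2 shares of ₹306,000: Lorcan takes ₹306,000; Joris's ₹306,000 share passes to Joris's issue.
Joris's share (₹306,000) is divided into 3 shares of ₹102,000: Flora, Lena, and Liora each take ₹102,000.

Liora receives ₹102,000.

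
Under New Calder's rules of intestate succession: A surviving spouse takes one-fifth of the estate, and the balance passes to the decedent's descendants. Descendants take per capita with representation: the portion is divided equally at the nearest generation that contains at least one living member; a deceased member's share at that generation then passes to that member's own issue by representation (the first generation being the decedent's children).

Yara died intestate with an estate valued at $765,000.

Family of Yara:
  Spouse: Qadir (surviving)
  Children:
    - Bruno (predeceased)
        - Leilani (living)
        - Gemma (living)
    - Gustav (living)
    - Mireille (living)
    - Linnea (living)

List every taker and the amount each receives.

Qadir: $153,000; Leilani: $76,500; Gemma: $76,500; Gustav: $153,000; Mireille: $153,000; Linnea: $153,000

Qadir takes one-fifth of $765,000 = $153,000. The remaining $612,000 passes to the descendants.
The descendants' portion ($612,000) is divided into 4 shares of $153,000: Gustav, Mireille, and Linnea each take $153,000; Bruno's $153,000 share passes to Bruno's issue.
Bruno's share ($153,000) is divided into 2 shares of $76,500: Leilani and Gemma each take $76,500.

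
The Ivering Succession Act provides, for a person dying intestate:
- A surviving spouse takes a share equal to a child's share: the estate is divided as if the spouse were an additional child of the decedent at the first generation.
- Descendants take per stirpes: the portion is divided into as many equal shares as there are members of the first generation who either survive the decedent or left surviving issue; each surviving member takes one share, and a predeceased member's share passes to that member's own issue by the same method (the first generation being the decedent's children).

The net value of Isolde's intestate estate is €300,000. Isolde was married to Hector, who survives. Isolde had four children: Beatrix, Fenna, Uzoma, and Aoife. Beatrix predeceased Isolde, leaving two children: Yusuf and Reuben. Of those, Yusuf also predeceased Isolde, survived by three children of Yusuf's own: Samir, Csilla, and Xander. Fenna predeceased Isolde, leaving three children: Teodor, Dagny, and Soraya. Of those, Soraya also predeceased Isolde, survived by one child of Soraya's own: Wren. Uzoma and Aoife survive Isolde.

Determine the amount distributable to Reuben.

The spouse counts as an additional share at the children's level, so there are 5 primary shares of €60,000. Hector takes one such share (€60,000).
The children's combined portion (€240,000) is divided into 4 shares of €60,000: Uzoma and Aoife each take €60,000; Beatrix's €60,000 share passes to Beatrix's issue; Fenna's €60,000 share passes to Fenna's issue.
Beatrix's share (€60,000) is divided into 2 shares of €30,000: Reuben takes €30,000; Yusuf's €30,000 share passes to Yusuf's issue.
Yusuf's share (€30,000) is divided into 3 shares of €10,000: Samir, Csilla, and Xander each take €10,000.
Fenna's share (€60,000) is divided into 3 shares of €20,000: Teodor and Dagny each take €20,000; Soraya's €20,000 share passes to Soraya's issue.
Soraya's share (€20,000) passes entirely to Wren.

Reuben receives €30,000.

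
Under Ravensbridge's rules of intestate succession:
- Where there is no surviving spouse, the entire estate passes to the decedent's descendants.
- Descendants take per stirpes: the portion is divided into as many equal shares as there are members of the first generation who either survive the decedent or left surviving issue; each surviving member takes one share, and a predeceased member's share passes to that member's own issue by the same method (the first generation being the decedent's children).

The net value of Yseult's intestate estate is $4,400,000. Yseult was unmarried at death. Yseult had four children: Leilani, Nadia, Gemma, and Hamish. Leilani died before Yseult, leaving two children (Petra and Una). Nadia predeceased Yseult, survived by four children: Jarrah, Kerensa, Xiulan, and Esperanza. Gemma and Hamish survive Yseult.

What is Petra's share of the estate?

The entire $4,400,000 passes to the descendants.
That amount ($4,400,000) is divided into 4 shares of $1,100,000: Gemma and Hamish each take $1,100,000; Leilani's $1,100,000 share passes to Leilani's issue; Nadia's $1,100,000 share passes to Nadia's issue.
Leilani's share ($1,100,000) is divided into 2 shares of $550,000: Petra and Una each take $550,000.
Nadia's share ($1,100,000) is divided into 4 shares of $275,000: Jarrah, Kerensa, Xiulan, and Esperanza each take $275,000.

Petra receives $550,000.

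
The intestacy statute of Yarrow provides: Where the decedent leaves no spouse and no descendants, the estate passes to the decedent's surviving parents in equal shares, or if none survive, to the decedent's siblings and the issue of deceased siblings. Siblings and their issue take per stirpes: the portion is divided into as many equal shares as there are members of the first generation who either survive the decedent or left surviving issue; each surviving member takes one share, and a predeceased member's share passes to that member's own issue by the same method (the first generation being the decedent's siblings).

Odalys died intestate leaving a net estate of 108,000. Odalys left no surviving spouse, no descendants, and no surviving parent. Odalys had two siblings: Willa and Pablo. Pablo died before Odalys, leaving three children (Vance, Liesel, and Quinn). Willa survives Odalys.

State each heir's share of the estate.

Willa: 54,000; Vance: 18,000; Liesel: 18,000; Quinn: 18,000

The entire 108,000 passes to the siblings and their issue.
That amount (108,000) is divided into 2 shares of 54,000: Willa takes 54,000; Pablo's 54,000 share passes to Pablo's issue.
Pablo's share (54,000) is divided into 3 shares of 18,000: Vance, Liesel, and Quinn each take 18,000.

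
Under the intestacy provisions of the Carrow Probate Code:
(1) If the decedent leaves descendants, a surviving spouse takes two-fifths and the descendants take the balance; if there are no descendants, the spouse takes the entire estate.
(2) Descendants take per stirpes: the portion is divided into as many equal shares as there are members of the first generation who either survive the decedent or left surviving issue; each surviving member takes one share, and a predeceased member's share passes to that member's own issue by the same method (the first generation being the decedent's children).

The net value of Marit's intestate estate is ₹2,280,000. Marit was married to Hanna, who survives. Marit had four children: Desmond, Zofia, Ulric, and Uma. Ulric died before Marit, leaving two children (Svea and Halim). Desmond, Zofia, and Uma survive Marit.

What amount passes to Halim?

Halim receives ₹171,000.

Hanna takes two-fifths of ₹2,280,000 = ₹912,000. The remaining ₹1,368,000 passes to the descendants.
The descendants' portion (₹1,368,000) is divided into 4 shares of ₹342,000: Desmond, Zofia, and Uma each take ₹342,000; Ulric's ₹342,000 share passes to Ulric's issue.
Ulric's share (₹342,000) is divided into 2 shares of ₹171,000: Svea and Halim each take ₹171,000.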